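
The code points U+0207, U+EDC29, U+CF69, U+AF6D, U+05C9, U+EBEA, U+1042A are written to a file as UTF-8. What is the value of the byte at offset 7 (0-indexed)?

0xBD

U+0207 → 2-byte form C8 87 at offsets 0–1.
U+EDC29 → 4-byte form F3 AD B0 A9 at offsets 2–5.
U+CF69 → 3-byte form EC BD A9 at offsets 6–8.
Offset 7 falls in char 3's range; it's byte 2 of EC BD A9 = 0xBD.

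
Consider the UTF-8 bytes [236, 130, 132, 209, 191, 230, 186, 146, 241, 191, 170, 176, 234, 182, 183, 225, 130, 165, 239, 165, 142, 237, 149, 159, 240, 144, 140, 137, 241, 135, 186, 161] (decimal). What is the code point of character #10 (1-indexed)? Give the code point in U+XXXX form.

Offset 0: leading byte 0xEC = 11101100 → 3-byte char #1 = EC 82 84.
Offset 3: leading byte 0xD1 = 11010001 → 2-byte char #2 = D1 BF.
Offset 5: leading byte 0xE6 = 11100110 → 3-byte char #3 = E6 BA 92.
Offset 8: leading byte 0xF1 = 11110001 → 4-byte char #4 = F1 BF AA B0.
Offset 12: leading byte 0xEA = 11101010 → 3-byte char #5 = EA B6 B7.
Offset 15: leading byte 0xE1 = 11100001 → 3-byte char #6 = E1 82 A5.
Offset 18: leading byte 0xEF = 11101111 → 3-byte char #7 = EF A5 8E.
Offset 21: leading byte 0xED = 11101101 → 3-byte char #8 = ED 95 9F.
Offset 24: leading byte 0xF0 = 11110000 → 4-byte char #9 = F0 90 8C 89.
Offset 28: leading byte 0xF1 = 11110001 → 4-byte char #10 = F1 87 BA A1.
Leading byte 0xF1 = 11110001 matches 11110xxx → 4-byte sequence.
Byte 1: 0xF1 = 11110001, payload 001 (3 bits).
Byte 2: 0x87 = 10000111 (10xxxxxx ✓), payload 000111.
Byte 3: 0xBA = 10111010 (10xxxxxx ✓), payload 111010.
Byte 4: 0xA1 = 10100001 (10xxxxxx ✓), payload 100001.
Concatenate: 001000111111010100001 = 0x47EA1 (21 bits → U+47EA1).

U+47EA1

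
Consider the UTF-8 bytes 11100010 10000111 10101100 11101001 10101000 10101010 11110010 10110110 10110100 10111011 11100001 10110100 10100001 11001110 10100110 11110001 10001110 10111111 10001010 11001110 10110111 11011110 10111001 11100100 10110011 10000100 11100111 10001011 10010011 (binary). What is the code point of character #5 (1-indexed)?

Offset 0: leading byte 0xE2 = 11100010 → 3-byte char #1 = E2 87 AC.
Offset 3: leading byte 0xE9 = 11101001 → 3-byte char #2 = E9 A8 AA.
Offset 6: leading byte 0xF2 = 11110010 → 4-byte char #3 = F2 B6 B4 BB.
Offset 10: leading byte 0xE1 = 11100001 → 3-byte char #4 = E1 B4 A1.
Offset 13: leading byte 0xCE = 11001110 → 2-byte char #5 = CE A6.
Leading byte 0xCE = 11001110 matches 110xxxxx → 2-byte sequence.
Byte 1: 0xCE = 11001110, payload 01110 (5 bits).
Byte 2: 0xA6 = 10100110 (10xxxxxx ✓), payload 100110.
Concatenate: 01110100110 = 0x3A6 (11 bits → U+03A6).

U+03A6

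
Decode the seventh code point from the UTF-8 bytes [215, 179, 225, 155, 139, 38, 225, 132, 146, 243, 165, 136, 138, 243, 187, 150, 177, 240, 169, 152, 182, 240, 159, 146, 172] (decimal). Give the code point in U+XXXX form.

Offset 0: leading byte 0xD7 = 11010111 → 2-byte char #1 = D7 B3.
Offset 2: leading byte 0xE1 = 11100001 → 3-byte char #2 = E1 9B 8B.
Offset 5: leading byte 0x26 = 00100110 → 1-byte char #3 = 26.
Offset 6: leading byte 0xE1 = 11100001 → 3-byte char #4 = E1 84 92.
Offset 9: leading byte 0xF3 = 11110011 → 4-byte char #5 = F3 A5 88 8A.
Offset 13: leading byte 0xF3 = 11110011 → 4-byte char #6 = F3 BB 96 B1.
Offset 17: leading byte 0xF0 = 11110000 → 4-byte char #7 = F0 A9 98 B6.
Leading byte 0xF0 = 11110000 matches 11110xxx → 4-byte sequence.
Byte 1: 0xF0 = 11110000, payload 000 (3 bits).
Byte 2: 0xA9 = 10101001 (10xxxxxx ✓), payload 101001.
Byte 3: 0x98 = 10011000 (10xxxxxx ✓), payload 011000.
Byte 4: 0xB6 = 10110110 (10xxxxxx ✓), payload 110110.
Concatenate: 000101001011000110110 = 0x29636 (21 bits → U+29636).

U+29636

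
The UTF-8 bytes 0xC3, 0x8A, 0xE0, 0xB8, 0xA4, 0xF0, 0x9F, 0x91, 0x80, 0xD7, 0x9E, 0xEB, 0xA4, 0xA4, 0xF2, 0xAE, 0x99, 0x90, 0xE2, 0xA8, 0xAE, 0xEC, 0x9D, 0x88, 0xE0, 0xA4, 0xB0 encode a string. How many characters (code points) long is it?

Byte at offset 0: 0xC3 = 11000011 → 2-byte char (#1). Advance 2.
Byte at offset 2: 0xE0 = 11100000 → 3-byte char (#2). Advance 3.
Byte at offset 5: 0xF0 = 11110000 → 4-byte char (#3). Advance 4.
Byte at offset 9: 0xD7 = 11010111 → 2-byte char (#4). Advance 2.
Byte at offset 11: 0xEB = 11101011 → 3-byte char (#5). Advance 3.
Byte at offset 14: 0xF2 = 11110010 → 4-byte char (#6). Advance 4.
Byte at offset 18: 0xE2 = 11100010 → 3-byte char (#7). Advance 3.
Byte at offset 21: 0xEC = 11101100 → 3-byte char (#8). Advance 3.
Byte at offset 24: 0xE0 = 11100000 → 3-byte char (#9). Advance 3.
Reached end at offset 27 after 9 code points.

9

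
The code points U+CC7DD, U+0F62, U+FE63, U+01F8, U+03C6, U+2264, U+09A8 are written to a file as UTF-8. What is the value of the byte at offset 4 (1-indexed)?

1-indexed offset 4 is 0-indexed offset 3.
U+CC7DD → 4-byte form F3 8C 9F 9D at offsets 0–3.
Offset 3 falls in char 1's range; it's byte 4 of F3 8C 9F 9D = 0x9D.

0x9D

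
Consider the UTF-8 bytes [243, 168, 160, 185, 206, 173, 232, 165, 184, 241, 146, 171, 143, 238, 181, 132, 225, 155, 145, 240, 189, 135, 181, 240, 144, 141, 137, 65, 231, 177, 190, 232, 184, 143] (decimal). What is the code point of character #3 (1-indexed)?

U+8978

Offset 0: leading byte 0xF3 = 11110011 → 4-byte char #1 = F3 A8 A0 B9.
Offset 4: leading byte 0xCE = 11001110 → 2-byte char #2 = CE AD.
Offset 6: leading byte 0xE8 = 11101000 → 3-byte char #3 = E8 A5 B8.
Leading byte 0xE8 = 11101000 matches 1110xxxx → 3-byte sequence.
Byte 1: 0xE8 = 11101000, payload 1000 (4 bits).
Byte 2: 0xA5 = 10100101 (10xxxxxx ✓), payload 100101.
Byte 3: 0xB8 = 10111000 (10xxxxxx ✓), payload 111000.
Concatenate: 1000100101111000 = 0x8978 (16 bits → U+8978).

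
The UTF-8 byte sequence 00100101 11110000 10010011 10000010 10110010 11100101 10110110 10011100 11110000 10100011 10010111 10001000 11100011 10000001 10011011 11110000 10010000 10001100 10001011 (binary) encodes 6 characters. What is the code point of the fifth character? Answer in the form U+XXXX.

Offset 0: leading byte 0x25 = 00100101 → 1-byte char #1 = 25.
Offset 1: leading byte 0xF0 = 11110000 → 4-byte char #2 = F0 93 82 B2.
Offset 5: leading byte 0xE5 = 11100101 → 3-byte char #3 = E5 B6 9C.
Offset 8: leading byte 0xF0 = 11110000 → 4-byte char #4 = F0 A3 97 88.
Offset 12: leading byte 0xE3 = 11100011 → 3-byte char #5 = E3 81 9B.
Leading byte 0xE3 = 11100011 matches 1110xxxx → 3-byte sequence.
Byte 1: 0xE3 = 11100011, payload 0011 (4 bits).
Byte 2: 0x81 = 10000001 (10xxxxxx ✓), payload 000001.
Byte 3: 0x9B = 10011011 (10xxxxxx ✓), payload 011011.
Concatenate: 0011000001011011 = 0x305B (16 bits → U+305B).

U+305B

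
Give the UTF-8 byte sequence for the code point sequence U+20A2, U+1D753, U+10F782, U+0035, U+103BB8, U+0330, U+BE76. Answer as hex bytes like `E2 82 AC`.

U+20A2: 3-byte form → E2 82 A2.
U+1D753: 4-byte form → F0 9D 9D 93.
U+10F782: 4-byte form → F4 8F 9E 82.
U+0035: 1-byte form → 35.
U+103BB8: 4-byte form → F4 83 AE B8.
U+0330: 2-byte form → CC B0.
U+BE76: 3-byte form → EB B9 B6.
Concatenated (21 bytes): E2 82 A2 F0 9D 9D 93 F4 8F 9E 82 35 F4 83 AE B8 CC B0 EB B9 B6.

E2 82 A2 F0 9D 9D 93 F4 8F 9E 82 35 F4 83 AE B8 CC B0 EB B9 B6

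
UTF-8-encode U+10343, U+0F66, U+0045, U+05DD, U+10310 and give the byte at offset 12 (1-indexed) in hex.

0x90

1-indexed offset 12 is 0-indexed offset 11.
U+10343 → 4-byte form F0 90 8D 83 at offsets 0–3.
U+0F66 → 3-byte form E0 BD A6 at offsets 4–6.
U+0045 → 1-byte form 45 at offsets 7–7.
U+05DD → 2-byte form D7 9D at offsets 8–9.
U+10310 → 4-byte form F0 90 8C 90 at offsets 10–13.
Offset 11 falls in char 5's range; it's byte 2 of F0 90 8C 90 = 0x90.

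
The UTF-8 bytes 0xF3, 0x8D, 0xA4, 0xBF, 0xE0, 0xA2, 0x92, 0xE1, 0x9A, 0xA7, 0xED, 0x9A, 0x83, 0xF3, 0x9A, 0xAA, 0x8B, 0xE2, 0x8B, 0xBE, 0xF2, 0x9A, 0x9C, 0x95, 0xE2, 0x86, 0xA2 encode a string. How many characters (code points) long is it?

Byte at offset 0: 0xF3 = 11110011 → 4-byte char (#1). Advance 4.
Byte at offset 4: 0xE0 = 11100000 → 3-byte char (#2). Advance 3.
Byte at offset 7: 0xE1 = 11100001 → 3-byte char (#3). Advance 3.
Byte at offset 10: 0xED = 11101101 → 3-byte char (#4). Advance 3.
Byte at offset 13: 0xF3 = 11110011 → 4-byte char (#5). Advance 4.
Byte at offset 17: 0xE2 = 11100010 → 3-byte char (#6). Advance 3.
Byte at offset 20: 0xF2 = 11110010 → 4-byte char (#7). Advance 4.
Byte at offset 24: 0xE2 = 11100010 → 3-byte char (#8). Advance 3.
Reached end at offset 27 after 8 code points.

8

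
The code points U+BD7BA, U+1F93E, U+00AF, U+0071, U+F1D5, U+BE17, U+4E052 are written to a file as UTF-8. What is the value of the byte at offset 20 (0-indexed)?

0x92

U+BD7BA → 4-byte form F2 BD 9E BA at offsets 0–3.
U+1F93E → 4-byte form F0 9F A4 BE at offsets 4–7.
U+00AF → 2-byte form C2 AF at offsets 8–9.
U+0071 → 1-byte form 71 at offsets 10–10.
U+F1D5 → 3-byte form EF 87 95 at offsets 11–13.
U+BE17 → 3-byte form EB B8 97 at offsets 14–16.
U+4E052 → 4-byte form F1 8E 81 92 at offsets 17–20.
Offset 20 falls in char 7's range; it's byte 4 of F1 8E 81 92 = 0x92.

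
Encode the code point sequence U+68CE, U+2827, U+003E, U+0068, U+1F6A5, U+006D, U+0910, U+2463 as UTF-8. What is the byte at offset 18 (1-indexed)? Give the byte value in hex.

0x91

1-indexed offset 18 is 0-indexed offset 17.
U+68CE → 3-byte form E6 A3 8E at offsets 0–2.
U+2827 → 3-byte form E2 A0 A7 at offsets 3–5.
U+003E → 1-byte form 3E at offsets 6–6.
U+0068 → 1-byte form 68 at offsets 7–7.
U+1F6A5 → 4-byte form F0 9F 9A A5 at offsets 8–11.
U+006D → 1-byte form 6D at offsets 12–12.
U+0910 → 3-byte form E0 A4 90 at offsets 13–15.
U+2463 → 3-byte form E2 91 A3 at offsets 16–18.
Offset 17 falls in char 8's range; it's byte 2 of E2 91 A3 = 0x91.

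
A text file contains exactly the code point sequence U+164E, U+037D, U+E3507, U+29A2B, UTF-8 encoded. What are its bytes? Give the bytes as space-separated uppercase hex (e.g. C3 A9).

E1 99 8E CD BD F3 A3 94 87 F0 A9 A8 AB

U+164E: 3-byte form → E1 99 8E.
U+037D: 2-byte form → CD BD.
U+E3507: 4-byte form → F3 A3 94 87.
U+29A2B: 4-byte form → F0 A9 A8 AB.
Concatenated (13 bytes): E1 99 8E CD BD F3 A3 94 87 F0 A9 A8 AB.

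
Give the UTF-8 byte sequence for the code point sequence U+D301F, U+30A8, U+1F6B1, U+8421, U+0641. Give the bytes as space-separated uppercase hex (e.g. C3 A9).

F3 93 80 9F E3 82 A8 F0 9F 9A B1 E8 90 A1 D9 81

U+D301F: 4-byte form → F3 93 80 9F.
U+30A8: 3-byte form → E3 82 A8.
U+1F6B1: 4-byte form → F0 9F 9A B1.
U+8421: 3-byte form → E8 90 A1.
U+0641: 2-byte form → D9 81.
Concatenated (16 bytes): F3 93 80 9F E3 82 A8 F0 9F 9A B1 E8 90 A1 D9 81.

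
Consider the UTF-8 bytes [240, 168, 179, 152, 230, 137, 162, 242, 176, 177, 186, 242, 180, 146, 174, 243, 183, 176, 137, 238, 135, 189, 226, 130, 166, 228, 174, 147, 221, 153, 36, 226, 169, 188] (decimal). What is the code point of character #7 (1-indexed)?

U+20A6

Offset 0: leading byte 0xF0 = 11110000 → 4-byte char #1 = F0 A8 B3 98.
Offset 4: leading byte 0xE6 = 11100110 → 3-byte char #2 = E6 89 A2.
Offset 7: leading byte 0xF2 = 11110010 → 4-byte char #3 = F2 B0 B1 BA.
Offset 11: leading byte 0xF2 = 11110010 → 4-byte char #4 = F2 B4 92 AE.
Offset 15: leading byte 0xF3 = 11110011 → 4-byte char #5 = F3 B7 B0 89.
Offset 19: leading byte 0xEE = 11101110 → 3-byte char #6 = EE 87 BD.
Offset 22: leading byte 0xE2 = 11100010 → 3-byte char #7 = E2 82 A6.
Leading byte 0xE2 = 11100010 matches 1110xxxx → 3-byte sequence.
Byte 1: 0xE2 = 11100010, payload 0010 (4 bits).
Byte 2: 0x82 = 10000010 (10xxxxxx ✓), payload 000010.
Byte 3: 0xA6 = 10100110 (10xxxxxx ✓), payload 100110.
Concatenate: 0010000010100110 = 0x20A6 (16 bits → U+20A6).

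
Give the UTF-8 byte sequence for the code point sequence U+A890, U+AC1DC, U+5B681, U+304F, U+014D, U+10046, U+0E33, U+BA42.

U+A890: 3-byte form → EA A2 90.
U+AC1DC: 4-byte form → F2 AC 87 9C.
U+5B681: 4-byte form → F1 9B 9A 81.
U+304F: 3-byte form → E3 81 8F.
U+014D: 2-byte form → C5 8D.
U+10046: 4-byte form → F0 90 81 86.
U+0E33: 3-byte form → E0 B8 B3.
U+BA42: 3-byte form → EB A9 82.
Concatenated (26 bytes): EA A2 90 F2 AC 87 9C F1 9B 9A 81 E3 81 8F C5 8D F0 90 81 86 E0 B8 B3 EB A9 82.

EA A2 90 F2 AC 87 9C F1 9B 9A 81 E3 81 8F C5 8D F0 90 81 86 E0 B8 B3 EB A9 82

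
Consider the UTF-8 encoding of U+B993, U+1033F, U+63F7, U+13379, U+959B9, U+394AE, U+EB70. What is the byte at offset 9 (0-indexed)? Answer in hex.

0xB7

U+B993 → 3-byte form EB A6 93 at offsets 0–2.
U+1033F → 4-byte form F0 90 8C BF at offsets 3–6.
U+63F7 → 3-byte form E6 8F B7 at offsets 7–9.
Offset 9 falls in char 3's range; it's byte 3 of E6 8F B7 = 0xB7.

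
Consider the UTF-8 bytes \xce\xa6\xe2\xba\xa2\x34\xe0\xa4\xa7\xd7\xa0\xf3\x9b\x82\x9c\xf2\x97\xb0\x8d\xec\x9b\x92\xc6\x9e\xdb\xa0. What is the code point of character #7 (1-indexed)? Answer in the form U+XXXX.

Offset 0: leading byte 0xCE = 11001110 → 2-byte char #1 = CE A6.
Offset 2: leading byte 0xE2 = 11100010 → 3-byte char #2 = E2 BA A2.
Offset 5: leading byte 0x34 = 00110100 → 1-byte char #3 = 34.
Offset 6: leading byte 0xE0 = 11100000 → 3-byte char #4 = E0 A4 A7.
Offset 9: leading byte 0xD7 = 11010111 → 2-byte char #5 = D7 A0.
Offset 11: leading byte 0xF3 = 11110011 → 4-byte char #6 = F3 9B 82 9C.
Offset 15: leading byte 0xF2 = 11110010 → 4-byte char #7 = F2 97 B0 8D.
Leading byte 0xF2 = 11110010 matches 11110xxx → 4-byte sequence.
Byte 1: 0xF2 = 11110010, payload 010 (3 bits).
Byte 2: 0x97 = 10010111 (10xxxxxx ✓), payload 010111.
Byte 3: 0xB0 = 10110000 (10xxxxxx ✓), payload 110000.
Byte 4: 0x8D = 10001101 (10xxxxxx ✓), payload 001101.
Concatenate: 010010111110000001101 = 0x97C0D (21 bits → U+97C0D).

U+97C0D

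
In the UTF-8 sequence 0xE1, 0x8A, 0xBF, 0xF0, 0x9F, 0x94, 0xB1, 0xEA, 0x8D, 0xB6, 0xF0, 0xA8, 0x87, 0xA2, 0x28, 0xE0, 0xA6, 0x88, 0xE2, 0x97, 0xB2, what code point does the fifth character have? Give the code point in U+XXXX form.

U+0028

Offset 0: leading byte 0xE1 = 11100001 → 3-byte char #1 = E1 8A BF.
Offset 3: leading byte 0xF0 = 11110000 → 4-byte char #2 = F0 9F 94 B1.
Offset 7: leading byte 0xEA = 11101010 → 3-byte char #3 = EA 8D B6.
Offset 10: leading byte 0xF0 = 11110000 → 4-byte char #4 = F0 A8 87 A2.
Offset 14: leading byte 0x28 = 00101000 → 1-byte char #5 = 28.
Leading byte 0x28 = 00101000 matches 0xxxxxxx → 1-byte sequence.
Byte 1: 0x28 = 00101000, payload 0101000 (7 bits).
Concatenate: 0101000 = 0x28 (7 bits → U+0028).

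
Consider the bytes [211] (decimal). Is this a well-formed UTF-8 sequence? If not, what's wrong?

Leading byte 0xD3 = 11010011 → 2-byte form, but only 1 byte is present.

invalid (sequence truncated)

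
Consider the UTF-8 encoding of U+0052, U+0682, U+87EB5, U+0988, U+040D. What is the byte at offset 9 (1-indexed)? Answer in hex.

1-indexed offset 9 is 0-indexed offset 8.
U+0052 → 1-byte form 52 at offsets 0–0.
U+0682 → 2-byte form DA 82 at offsets 1–2.
U+87EB5 → 4-byte form F2 87 BA B5 at offsets 3–6.
U+0988 → 3-byte form E0 A6 88 at offsets 7–9.
Offset 8 falls in char 4's range; it's byte 2 of E0 A6 88 = 0xA6.

0xA6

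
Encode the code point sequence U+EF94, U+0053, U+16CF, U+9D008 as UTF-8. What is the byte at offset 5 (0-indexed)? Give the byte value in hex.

U+EF94 → 3-byte form EE BE 94 at offsets 0–2.
U+0053 → 1-byte form 53 at offsets 3–3.
U+16CF → 3-byte form E1 9B 8F at offsets 4–6.
Offset 5 falls in char 3's range; it's byte 2 of E1 9B 8F = 0x9B.

0x9B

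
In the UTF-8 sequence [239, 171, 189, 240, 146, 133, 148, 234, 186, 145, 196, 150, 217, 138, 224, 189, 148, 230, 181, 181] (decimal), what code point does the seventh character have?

U+6D75

Offset 0: leading byte 0xEF = 11101111 → 3-byte char #1 = EF AB BD.
Offset 3: leading byte 0xF0 = 11110000 → 4-byte char #2 = F0 92 85 94.
Offset 7: leading byte 0xEA = 11101010 → 3-byte char #3 = EA BA 91.
Offset 10: leading byte 0xC4 = 11000100 → 2-byte char #4 = C4 96.
Offset 12: leading byte 0xD9 = 11011001 → 2-byte char #5 = D9 8A.
Offset 14: leading byte 0xE0 = 11100000 → 3-byte char #6 = E0 BD 94.
Offset 17: leading byte 0xE6 = 11100110 → 3-byte char #7 = E6 B5 B5.
Leading byte 0xE6 = 11100110 matches 1110xxxx → 3-byte sequence.
Byte 1: 0xE6 = 11100110, payload 0110 (4 bits).
Byte 2: 0xB5 = 10110101 (10xxxxxx ✓), payload 110101.
Byte 3: 0xB5 = 10110101 (10xxxxxx ✓), payload 110101.
Concatenate: 0110110101110101 = 0x6D75 (16 bits → U+6D75).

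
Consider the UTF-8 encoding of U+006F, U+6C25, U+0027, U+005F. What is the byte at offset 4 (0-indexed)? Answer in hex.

U+006F → 1-byte form 6F at offsets 0–0.
U+6C25 → 3-byte form E6 B0 A5 at offsets 1–3.
U+0027 → 1-byte form 27 at offsets 4–4.
Offset 4 falls in char 3's range; it's byte 1 of 27 = 0x27.

0x27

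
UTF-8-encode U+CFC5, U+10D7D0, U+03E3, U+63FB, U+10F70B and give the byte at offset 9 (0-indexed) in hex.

U+CFC5 → 3-byte form EC BF 85 at offsets 0–2.
U+10D7D0 → 4-byte form F4 8D 9F 90 at offsets 3–6.
U+03E3 → 2-byte form CF A3 at offsets 7–8.
U+63FB → 3-byte form E6 8F BB at offsets 9–11.
Offset 9 falls in char 4's range; it's byte 1 of E6 8F BB = 0xE6.

0xE6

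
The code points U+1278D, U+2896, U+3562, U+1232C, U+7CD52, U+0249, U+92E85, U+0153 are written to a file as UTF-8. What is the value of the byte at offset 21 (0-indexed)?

U+1278D → 4-byte form F0 92 9E 8D at offsets 0–3.
U+2896 → 3-byte form E2 A2 96 at offsets 4–6.
U+3562 → 3-byte form E3 95 A2 at offsets 7–9.
U+1232C → 4-byte form F0 92 8C AC at offsets 10–13.
U+7CD52 → 4-byte form F1 BC B5 92 at offsets 14–17.
U+0249 → 2-byte form C9 89 at offsets 18–19.
U+92E85 → 4-byte form F2 92 BA 85 at offsets 20–23.
Offset 21 falls in char 7's range; it's byte 2 of F2 92 BA 85 = 0x92.

0x92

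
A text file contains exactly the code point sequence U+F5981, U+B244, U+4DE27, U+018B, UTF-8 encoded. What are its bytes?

U+F5981: 4-byte form → F3 B5 A6 81.
U+B244: 3-byte form → EB 89 84.
U+4DE27: 4-byte form → F1 8D B8 A7.
U+018B: 2-byte form → C6 8B.
Concatenated (13 bytes): F3 B5 A6 81 EB 89 84 F1 8D B8 A7 C6 8B.

F3 B5 A6 81 EB 89 84 F1 8D B8 A7 C6 8B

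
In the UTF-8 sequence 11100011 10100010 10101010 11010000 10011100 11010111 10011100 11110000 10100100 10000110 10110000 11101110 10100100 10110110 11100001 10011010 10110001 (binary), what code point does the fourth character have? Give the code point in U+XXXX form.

Offset 0: leading byte 0xE3 = 11100011 → 3-byte char #1 = E3 A2 AA.
Offset 3: leading byte 0xD0 = 11010000 → 2-byte char #2 = D0 9C.
Offset 5: leading byte 0xD7 = 11010111 → 2-byte char #3 = D7 9C.
Offset 7: leading byte 0xF0 = 11110000 → 4-byte char #4 = F0 A4 86 B0.
Leading byte 0xF0 = 11110000 matches 11110xxx → 4-byte sequence.
Byte 1: 0xF0 = 11110000, payload 000 (3 bits).
Byte 2: 0xA4 = 10100100 (10xxxxxx ✓), payload 100100.
Byte 3: 0x86 = 10000110 (10xxxxxx ✓), payload 000110.
Byte 4: 0xB0 = 10110000 (10xxxxxx ✓), payload 110000.
Concatenate: 000100100000110110000 = 0x241B0 (21 bits → U+241B0).

U+241B0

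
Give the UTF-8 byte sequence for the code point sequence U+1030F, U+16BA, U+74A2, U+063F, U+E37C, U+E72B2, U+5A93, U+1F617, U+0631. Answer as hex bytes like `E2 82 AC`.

F0 90 8C 8F E1 9A BA E7 92 A2 D8 BF EE 8D BC F3 A7 8A B2 E5 AA 93 F0 9F 98 97 D8 B1

U+1030F: 4-byte form → F0 90 8C 8F.
U+16BA: 3-byte form → E1 9A BA.
U+74A2: 3-byte form → E7 92 A2.
U+063F: 2-byte form → D8 BF.
U+E37C: 3-byte form → EE 8D BC.
U+E72B2: 4-byte form → F3 A7 8A B2.
U+5A93: 3-byte form → E5 AA 93.
U+1F617: 4-byte form → F0 9F 98 97.
U+0631: 2-byte form → D8 B1.
Concatenated (28 bytes): F0 90 8C 8F E1 9A BA E7 92 A2 D8 BF EE 8D BC F3 A7 8A B2 E5 AA 93 F0 9F 98 97 D8 B1.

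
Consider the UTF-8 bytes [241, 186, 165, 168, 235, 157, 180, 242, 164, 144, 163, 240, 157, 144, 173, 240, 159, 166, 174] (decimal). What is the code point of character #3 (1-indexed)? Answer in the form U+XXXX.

Offset 0: leading byte 0xF1 = 11110001 → 4-byte char #1 = F1 BA A5 A8.
Offset 4: leading byte 0xEB = 11101011 → 3-byte char #2 = EB 9D B4.
Offset 7: leading byte 0xF2 = 11110010 → 4-byte char #3 = F2 A4 90 A3.
Leading byte 0xF2 = 11110010 matches 11110xxx → 4-byte sequence.
Byte 1: 0xF2 = 11110010, payload 010 (3 bits).
Byte 2: 0xA4 = 10100100 (10xxxxxx ✓), payload 100100.
Byte 3: 0x90 = 10010000 (10xxxxxx ✓), payload 010000.
Byte 4: 0xA3 = 10100011 (10xxxxxx ✓), payload 100011.
Concatenate: 010100100010000100011 = 0xA4423 (21 bits → U+A4423).

U+A4423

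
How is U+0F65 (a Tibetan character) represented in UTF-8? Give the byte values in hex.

E0 BD A5

U+0F65 = 0xF65 = 3941 decimal. In range U+0800–U+FFFF → 3-byte form: 1110xxxx 10xxxxxx 10xxxxxx.
Binary (16 bits): 0000111101100101.
Split 4+6+6: 0000 | 111101 | 100101.
Byte 1: 11100000 = 0xE0.
Byte 2: 10111101 = 0xBD.
Byte 3: 10100101 = 0xA5.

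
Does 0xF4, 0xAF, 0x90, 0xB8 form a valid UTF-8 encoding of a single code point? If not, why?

Leading byte 0xF4 = 11110100 → 4-byte form.
Payload = 0x12F438, which exceeds U+10FFFF, the maximum Unicode code point. (Leading bytes F5–FF, or F4 followed by ≥ 0x90, are invalid.)

invalid (encodes a value above U+10FFFF)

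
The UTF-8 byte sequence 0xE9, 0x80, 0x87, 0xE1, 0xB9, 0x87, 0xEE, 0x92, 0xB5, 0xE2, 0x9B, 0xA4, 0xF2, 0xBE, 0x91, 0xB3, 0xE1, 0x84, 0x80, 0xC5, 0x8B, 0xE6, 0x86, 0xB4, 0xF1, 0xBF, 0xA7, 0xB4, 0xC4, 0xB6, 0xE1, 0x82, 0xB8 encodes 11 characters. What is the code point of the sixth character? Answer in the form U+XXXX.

Offset 0: leading byte 0xE9 = 11101001 → 3-byte char #1 = E9 80 87.
Offset 3: leading byte 0xE1 = 11100001 → 3-byte char #2 = E1 B9 87.
Offset 6: leading byte 0xEE = 11101110 → 3-byte char #3 = EE 92 B5.
Offset 9: leading byte 0xE2 = 11100010 → 3-byte char #4 = E2 9B A4.
Offset 12: leading byte 0xF2 = 11110010 → 4-byte char #5 = F2 BE 91 B3.
Offset 16: leading byte 0xE1 = 11100001 → 3-byte char #6 = E1 84 80.
Leading byte 0xE1 = 11100001 matches 1110xxxx → 3-byte sequence.
Byte 1: 0xE1 = 11100001, payload 0001 (4 bits).
Byte 2: 0x84 = 10000100 (10xxxxxx ✓), payload 000100.
Byte 3: 0x80 = 10000000 (10xxxxxx ✓), payload 000000.
Concatenate: 0001000100000000 = 0x1100 (16 bits → U+1100).

U+1100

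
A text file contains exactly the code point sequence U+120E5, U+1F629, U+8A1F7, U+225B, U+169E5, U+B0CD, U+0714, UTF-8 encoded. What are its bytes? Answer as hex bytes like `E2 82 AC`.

F0 92 83 A5 F0 9F 98 A9 F2 8A 87 B7 E2 89 9B F0 96 A7 A5 EB 83 8D DC 94

U+120E5: 4-byte form → F0 92 83 A5.
U+1F629: 4-byte form → F0 9F 98 A9.
U+8A1F7: 4-byte form → F2 8A 87 B7.
U+225B: 3-byte form → E2 89 9B.
U+169E5: 4-byte form → F0 96 A7 A5.
U+B0CD: 3-byte form → EB 83 8D.
U+0714: 2-byte form → DC 94.
Concatenated (24 bytes): F0 92 83 A5 F0 9F 98 A9 F2 8A 87 B7 E2 89 9B F0 96 A7 A5 EB 83 8D DC 94.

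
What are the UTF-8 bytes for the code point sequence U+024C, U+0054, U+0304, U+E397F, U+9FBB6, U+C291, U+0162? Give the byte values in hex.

U+024C: 2-byte form → C9 8C.
U+0054: 1-byte form → 54.
U+0304: 2-byte form → CC 84.
U+E397F: 4-byte form → F3 A3 A5 BF.
U+9FBB6: 4-byte form → F2 9F AE B6.
U+C291: 3-byte form → EC 8A 91.
U+0162: 2-byte form → C5 A2.
Concatenated (18 bytes): C9 8C 54 CC 84 F3 A3 A5 BF F2 9F AE B6 EC 8A 91 C5 A2.

C9 8C 54 CC 84 F3 A3 A5 BF F2 9F AE B6 EC 8A 91 C5 A2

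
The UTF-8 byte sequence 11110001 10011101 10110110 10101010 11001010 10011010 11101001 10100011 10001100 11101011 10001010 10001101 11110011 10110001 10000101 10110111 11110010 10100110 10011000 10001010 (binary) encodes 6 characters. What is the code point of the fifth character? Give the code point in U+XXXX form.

U+F1177

Offset 0: leading byte 0xF1 = 11110001 → 4-byte char #1 = F1 9D B6 AA.
Offset 4: leading byte 0xCA = 11001010 → 2-byte char #2 = CA 9A.
Offset 6: leading byte 0xE9 = 11101001 → 3-byte char #3 = E9 A3 8C.
Offset 9: leading byte 0xEB = 11101011 → 3-byte char #4 = EB 8A 8D.
Offset 12: leading byte 0xF3 = 11110011 → 4-byte char #5 = F3 B1 85 B7.
Leading byte 0xF3 = 11110011 matches 11110xxx → 4-byte sequence.
Byte 1: 0xF3 = 11110011, payload 011 (3 bits).
Byte 2: 0xB1 = 10110001 (10xxxxxx ✓), payload 110001.
Byte 3: 0x85 = 10000101 (10xxxxxx ✓), payload 000101.
Byte 4: 0xB7 = 10110111 (10xxxxxx ✓), payload 110111.
Concatenate: 011110001000101110111 = 0xF1177 (21 bits → U+F1177).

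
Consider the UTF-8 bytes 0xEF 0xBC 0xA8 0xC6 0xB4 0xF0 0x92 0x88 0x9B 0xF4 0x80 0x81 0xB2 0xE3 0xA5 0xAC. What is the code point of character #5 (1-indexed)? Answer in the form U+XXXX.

Offset 0: leading byte 0xEF = 11101111 → 3-byte char #1 = EF BC A8.
Offset 3: leading byte 0xC6 = 11000110 → 2-byte char #2 = C6 B4.
Offset 5: leading byte 0xF0 = 11110000 → 4-byte char #3 = F0 92 88 9B.
Offset 9: leading byte 0xF4 = 11110100 → 4-byte char #4 = F4 80 81 B2.
Offset 13: leading byte 0xE3 = 11100011 → 3-byte char #5 = E3 A5 AC.
Leading byte 0xE3 = 11100011 matches 1110xxxx → 3-byte sequence.
Byte 1: 0xE3 = 11100011, payload 0011 (4 bits).
Byte 2: 0xA5 = 10100101 (10xxxxxx ✓), payload 100101.
Byte 3: 0xAC = 10101100 (10xxxxxx ✓), payload 101100.
Concatenate: 0011100101101100 = 0x396C (16 bits → U+396C).

U+396C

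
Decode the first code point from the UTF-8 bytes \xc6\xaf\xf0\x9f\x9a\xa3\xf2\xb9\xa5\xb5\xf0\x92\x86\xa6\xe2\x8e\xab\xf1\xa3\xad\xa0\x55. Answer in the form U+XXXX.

U+01AF

Offset 0: leading byte 0xC6 = 11000110 → 2-byte char #1 = C6 AF.
Leading byte 0xC6 = 11000110 matches 110xxxxx → 2-byte sequence.
Byte 1: 0xC6 = 11000110, payload 00110 (5 bits).
Byte 2: 0xAF = 10101111 (10xxxxxx ✓), payload 101111.
Concatenate: 00110101111 = 0x1AF (11 bits → U+01AF).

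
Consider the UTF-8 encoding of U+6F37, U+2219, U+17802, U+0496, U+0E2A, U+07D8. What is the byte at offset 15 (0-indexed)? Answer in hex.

0xDF

U+6F37 → 3-byte form E6 BC B7 at offsets 0–2.
U+2219 → 3-byte form E2 88 99 at offsets 3–5.
U+17802 → 4-byte form F0 97 A0 82 at offsets 6–9.
U+0496 → 2-byte form D2 96 at offsets 10–11.
U+0E2A → 3-byte form E0 B8 AA at offsets 12–14.
U+07D8 → 2-byte form DF 98 at offsets 15–16.
Offset 15 falls in char 6's range; it's byte 1 of DF 98 = 0xDF.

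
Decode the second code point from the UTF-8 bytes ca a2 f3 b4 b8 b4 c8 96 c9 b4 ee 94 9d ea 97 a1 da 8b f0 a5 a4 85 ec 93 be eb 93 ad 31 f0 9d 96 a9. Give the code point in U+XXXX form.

U+F4E34

Offset 0: leading byte 0xCA = 11001010 → 2-byte char #1 = CA A2.
Offset 2: leading byte 0xF3 = 11110011 → 4-byte char #2 = F3 B4 B8 B4.
Leading byte 0xF3 = 11110011 matches 11110xxx → 4-byte sequence.
Byte 1: 0xF3 = 11110011, payload 011 (3 bits).
Byte 2: 0xB4 = 10110100 (10xxxxxx ✓), payload 110100.
Byte 3: 0xB8 = 10111000 (10xxxxxx ✓), payload 111000.
Byte 4: 0xB4 = 10110100 (10xxxxxx ✓), payload 110100.
Concatenate: 011110100111000110100 = 0xF4E34 (21 bits → U+F4E34).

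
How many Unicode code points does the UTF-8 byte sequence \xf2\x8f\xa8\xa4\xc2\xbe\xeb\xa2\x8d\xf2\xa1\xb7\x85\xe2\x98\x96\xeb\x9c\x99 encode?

6

Byte at offset 0: 0xF2 = 11110010 → 4-byte char (#1). Advance 4.
Byte at offset 4: 0xC2 = 11000010 → 2-byte char (#2). Advance 2.
Byte at offset 6: 0xEB = 11101011 → 3-byte char (#3). Advance 3.
Byte at offset 9: 0xF2 = 11110010 → 4-byte char (#4). Advance 4.
Byte at offset 13: 0xE2 = 11100010 → 3-byte char (#5). Advance 3.
Byte at offset 16: 0xEB = 11101011 → 3-byte char (#6). Advance 3.
Reached end at offset 19 after 6 code points.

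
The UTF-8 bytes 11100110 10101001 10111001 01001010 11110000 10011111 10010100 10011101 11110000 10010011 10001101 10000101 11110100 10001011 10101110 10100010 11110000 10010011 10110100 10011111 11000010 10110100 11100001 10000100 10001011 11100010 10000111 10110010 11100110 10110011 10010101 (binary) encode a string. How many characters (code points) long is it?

Byte at offset 0: 0xE6 = 11100110 → 3-byte char (#1). Advance 3.
Byte at offset 3: 0x4A = 01001010 → 1-byte char (#2). Advance 1.
Byte at offset 4: 0xF0 = 11110000 → 4-byte char (#3). Advance 4.
Byte at offset 8: 0xF0 = 11110000 → 4-byte char (#4). Advance 4.
Byte at offset 12: 0xF4 = 11110100 → 4-byte char (#5). Advance 4.
Byte at offset 16: 0xF0 = 11110000 → 4-byte char (#6). Advance 4.
Byte at offset 20: 0xC2 = 11000010 → 2-byte char (#7). Advance 2.
Byte at offset 22: 0xE1 = 11100001 → 3-byte char (#8). Advance 3.
Byte at offset 25: 0xE2 = 11100010 → 3-byte char (#9). Advance 3.
Byte at offset 28: 0xE6 = 11100110 → 3-byte char (#10). Advance 3.
Reached end at offset 31 after 10 code points.

10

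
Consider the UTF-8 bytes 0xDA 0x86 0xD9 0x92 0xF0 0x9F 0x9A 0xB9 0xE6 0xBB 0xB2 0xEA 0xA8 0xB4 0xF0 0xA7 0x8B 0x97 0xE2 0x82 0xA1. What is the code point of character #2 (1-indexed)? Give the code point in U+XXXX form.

Offset 0: leading byte 0xDA = 11011010 → 2-byte char #1 = DA 86.
Offset 2: leading byte 0xD9 = 11011001 → 2-byte char #2 = D9 92.
Leading byte 0xD9 = 11011001 matches 110xxxxx → 2-byte sequence.
Byte 1: 0xD9 = 11011001, payload 11001 (5 bits).
Byte 2: 0x92 = 10010010 (10xxxxxx ✓), payload 010010.
Concatenate: 11001010010 = 0x652 (11 bits → U+0652).

U+0652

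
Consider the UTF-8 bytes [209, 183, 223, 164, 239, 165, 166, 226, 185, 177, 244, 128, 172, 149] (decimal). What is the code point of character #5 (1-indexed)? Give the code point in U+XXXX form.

Offset 0: leading byte 0xD1 = 11010001 → 2-byte char #1 = D1 B7.
Offset 2: leading byte 0xDF = 11011111 → 2-byte char #2 = DF A4.
Offset 4: leading byte 0xEF = 11101111 → 3-byte char #3 = EF A5 A6.
Offset 7: leading byte 0xE2 = 11100010 → 3-byte char #4 = E2 B9 B1.
Offset 10: leading byte 0xF4 = 11110100 → 4-byte char #5 = F4 80 AC 95.
Leading byte 0xF4 = 11110100 matches 11110xxx → 4-byte sequence.
Byte 1: 0xF4 = 11110100, payload 100 (3 bits).
Byte 2: 0x80 = 10000000 (10xxxxxx ✓), payload 000000.
Byte 3: 0xAC = 10101100 (10xxxxxx ✓), payload 101100.
Byte 4: 0x95 = 10010101 (10xxxxxx ✓), payload 010101.
Concatenate: 100000000101100010101 = 0x100B15 (21 bits → U+100B15).

U+100B15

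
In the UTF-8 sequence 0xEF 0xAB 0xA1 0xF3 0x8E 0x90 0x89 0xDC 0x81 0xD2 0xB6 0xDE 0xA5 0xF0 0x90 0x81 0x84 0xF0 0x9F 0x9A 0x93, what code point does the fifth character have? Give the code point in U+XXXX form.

Offset 0: leading byte 0xEF = 11101111 → 3-byte char #1 = EF AB A1.
Offset 3: leading byte 0xF3 = 11110011 → 4-byte char #2 = F3 8E 90 89.
Offset 7: leading byte 0xDC = 11011100 → 2-byte char #3 = DC 81.
Offset 9: leading byte 0xD2 = 11010010 → 2-byte char #4 = D2 B6.
Offset 11: leading byte 0xDE = 11011110 → 2-byte char #5 = DE A5.
Leading byte 0xDE = 11011110 matches 110xxxxx → 2-byte sequence.
Byte 1: 0xDE = 11011110, payload 11110 (5 bits).
Byte 2: 0xA5 = 10100101 (10xxxxxx ✓), payload 100101.
Concatenate: 11110100101 = 0x7A5 (11 bits → U+07A5).

U+07A5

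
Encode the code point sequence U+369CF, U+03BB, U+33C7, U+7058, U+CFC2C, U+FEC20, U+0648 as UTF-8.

F0 B6 A7 8F CE BB E3 8F 87 E7 81 98 F3 8F B0 AC F3 BE B0 A0 D9 88

U+369CF: 4-byte form → F0 B6 A7 8F.
U+03BB: 2-byte form → CE BB.
U+33C7: 3-byte form → E3 8F 87.
U+7058: 3-byte form → E7 81 98.
U+CFC2C: 4-byte form → F3 8F B0 AC.
U+FEC20: 4-byte form → F3 BE B0 A0.
U+0648: 2-byte form → D9 88.
Concatenated (22 bytes): F0 B6 A7 8F CE BB E3 8F 87 E7 81 98 F3 8F B0 AC F3 BE B0 A0 D9 88.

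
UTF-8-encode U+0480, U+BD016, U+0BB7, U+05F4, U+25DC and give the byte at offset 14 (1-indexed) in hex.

0x9C

1-indexed offset 14 is 0-indexed offset 13.
U+0480 → 2-byte form D2 80 at offsets 0–1.
U+BD016 → 4-byte form F2 BD 80 96 at offsets 2–5.
U+0BB7 → 3-byte form E0 AE B7 at offsets 6–8.
U+05F4 → 2-byte form D7 B4 at offsets 9–10.
U+25DC → 3-byte form E2 97 9C at offsets 11–13.
Offset 13 falls in char 5's range; it's byte 3 of E2 97 9C = 0x9C.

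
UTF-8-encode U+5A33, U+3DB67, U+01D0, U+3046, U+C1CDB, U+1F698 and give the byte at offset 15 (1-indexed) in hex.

1-indexed offset 15 is 0-indexed offset 14.
U+5A33 → 3-byte form E5 A8 B3 at offsets 0–2.
U+3DB67 → 4-byte form F0 BD AD A7 at offsets 3–6.
U+01D0 → 2-byte form C7 90 at offsets 7–8.
U+3046 → 3-byte form E3 81 86 at offsets 9–11.
U+C1CDB → 4-byte form F3 81 B3 9B at offsets 12–15.
Offset 14 falls in char 5's range; it's byte 3 of F3 81 B3 9B = 0xB3.

0xB3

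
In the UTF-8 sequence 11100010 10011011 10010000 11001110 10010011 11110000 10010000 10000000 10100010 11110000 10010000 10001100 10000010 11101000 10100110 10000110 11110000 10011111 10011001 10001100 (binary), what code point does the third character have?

Offset 0: leading byte 0xE2 = 11100010 → 3-byte char #1 = E2 9B 90.
Offset 3: leading byte 0xCE = 11001110 → 2-byte char #2 = CE 93.
Offset 5: leading byte 0xF0 = 11110000 → 4-byte char #3 = F0 90 80 A2.
Leading byte 0xF0 = 11110000 matches 11110xxx → 4-byte sequence.
Byte 1: 0xF0 = 11110000, payload 000 (3 bits).
Byte 2: 0x90 = 10010000 (10xxxxxx ✓), payload 010000.
Byte 3: 0x80 = 10000000 (10xxxxxx ✓), payload 000000.
Byte 4: 0xA2 = 10100010 (10xxxxxx ✓), payload 100010.
Concatenate: 000010000000000100010 = 0x10022 (21 bits → U+10022).

U+10022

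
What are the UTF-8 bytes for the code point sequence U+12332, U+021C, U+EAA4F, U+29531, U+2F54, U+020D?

F0 92 8C B2 C8 9C F3 AA A9 8F F0 A9 94 B1 E2 BD 94 C8 8D

U+12332: 4-byte form → F0 92 8C B2.
U+021C: 2-byte form → C8 9C.
U+EAA4F: 4-byte form → F3 AA A9 8F.
U+29531: 4-byte form → F0 A9 94 B1.
U+2F54: 3-byte form → E2 BD 94.
U+020D: 2-byte form → C8 8D.
Concatenated (19 bytes): F0 92 8C B2 C8 9C F3 AA A9 8F F0 A9 94 B1 E2 BD 94 C8 8D.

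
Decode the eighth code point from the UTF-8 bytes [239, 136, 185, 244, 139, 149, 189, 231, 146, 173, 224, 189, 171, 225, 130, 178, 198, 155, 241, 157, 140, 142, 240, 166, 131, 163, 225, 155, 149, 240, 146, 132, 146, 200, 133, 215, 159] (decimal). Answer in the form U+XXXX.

Offset 0: leading byte 0xEF = 11101111 → 3-byte char #1 = EF 88 B9.
Offset 3: leading byte 0xF4 = 11110100 → 4-byte char #2 = F4 8B 95 BD.
Offset 7: leading byte 0xE7 = 11100111 → 3-byte char #3 = E7 92 AD.
Offset 10: leading byte 0xE0 = 11100000 → 3-byte char #4 = E0 BD AB.
Offset 13: leading byte 0xE1 = 11100001 → 3-byte char #5 = E1 82 B2.
Offset 16: leading byte 0xC6 = 11000110 → 2-byte char #6 = C6 9B.
Offset 18: leading byte 0xF1 = 11110001 → 4-byte char #7 = F1 9D 8C 8E.
Offset 22: leading byte 0xF0 = 11110000 → 4-byte char #8 = F0 A6 83 A3.
Leading byte 0xF0 = 11110000 matches 11110xxx → 4-byte sequence.
Byte 1: 0xF0 = 11110000, payload 000 (3 bits).
Byte 2: 0xA6 = 10100110 (10xxxxxx ✓), payload 100110.
Byte 3: 0x83 = 10000011 (10xxxxxx ✓), payload 000011.
Byte 4: 0xA3 = 10100011 (10xxxxxx ✓), payload 100011.
Concatenate: 000100110000011100011 = 0x260E3 (21 bits → U+260E3).

U+260E3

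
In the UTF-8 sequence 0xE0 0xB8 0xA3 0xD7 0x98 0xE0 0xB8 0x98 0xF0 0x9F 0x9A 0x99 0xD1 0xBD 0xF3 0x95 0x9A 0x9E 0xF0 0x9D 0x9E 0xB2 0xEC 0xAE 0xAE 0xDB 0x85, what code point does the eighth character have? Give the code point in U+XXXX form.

Offset 0: leading byte 0xE0 = 11100000 → 3-byte char #1 = E0 B8 A3.
Offset 3: leading byte 0xD7 = 11010111 → 2-byte char #2 = D7 98.
Offset 5: leading byte 0xE0 = 11100000 → 3-byte char #3 = E0 B8 98.
Offset 8: leading byte 0xF0 = 11110000 → 4-byte char #4 = F0 9F 9A 99.
Offset 12: leading byte 0xD1 = 11010001 → 2-byte char #5 = D1 BD.
Offset 14: leading byte 0xF3 = 11110011 → 4-byte char #6 = F3 95 9A 9E.
Offset 18: leading byte 0xF0 = 11110000 → 4-byte char #7 = F0 9D 9E B2.
Offset 22: leading byte 0xEC = 11101100 → 3-byte char #8 = EC AE AE.
Leading byte 0xEC = 11101100 matches 1110xxxx → 3-byte sequence.
Byte 1: 0xEC = 11101100, payload 1100 (4 bits).
Byte 2: 0xAE = 10101110 (10xxxxxx ✓), payload 101110.
Byte 3: 0xAE = 10101110 (10xxxxxx ✓), payload 101110.
Concatenate: 1100101110101110 = 0xCBAE (16 bits → U+CBAE).

U+CBAE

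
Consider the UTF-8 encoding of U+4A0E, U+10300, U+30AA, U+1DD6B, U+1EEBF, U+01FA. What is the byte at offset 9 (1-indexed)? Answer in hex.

0x82

1-indexed offset 9 is 0-indexed offset 8.
U+4A0E → 3-byte form E4 A8 8E at offsets 0–2.
U+10300 → 4-byte form F0 90 8C 80 at offsets 3–6.
U+30AA → 3-byte form E3 82 AA at offsets 7–9.
Offset 8 falls in char 3's range; it's byte 2 of E3 82 AA = 0x82.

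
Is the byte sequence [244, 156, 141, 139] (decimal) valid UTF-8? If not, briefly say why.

Leading byte 0xF4 = 11110100 → 4-byte form.
Payload = 0x11C34B, which exceeds U+10FFFF, the maximum Unicode code point. (Leading bytes F5–FF, or F4 followed by ≥ 0x90, are invalid.)

invalid (encodes a value above U+10FFFF)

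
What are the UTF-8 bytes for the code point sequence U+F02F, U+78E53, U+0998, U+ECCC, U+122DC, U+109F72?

EF 80 AF F1 B8 B9 93 E0 A6 98 EE B3 8C F0 92 8B 9C F4 89 BD B2

U+F02F: 3-byte form → EF 80 AF.
U+78E53: 4-byte form → F1 B8 B9 93.
U+0998: 3-byte form → E0 A6 98.
U+ECCC: 3-byte form → EE B3 8C.
U+122DC: 4-byte form → F0 92 8B 9C.
U+109F72: 4-byte form → F4 89 BD B2.
Concatenated (21 bytes): EF 80 AF F1 B8 B9 93 E0 A6 98 EE B3 8C F0 92 8B 9C F4 89 BD B2.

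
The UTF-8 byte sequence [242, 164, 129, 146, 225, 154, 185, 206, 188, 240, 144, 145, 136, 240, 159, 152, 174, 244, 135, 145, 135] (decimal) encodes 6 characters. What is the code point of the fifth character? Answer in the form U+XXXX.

U+1F62E

Offset 0: leading byte 0xF2 = 11110010 → 4-byte char #1 = F2 A4 81 92.
Offset 4: leading byte 0xE1 = 11100001 → 3-byte char #2 = E1 9A B9.
Offset 7: leading byte 0xCE = 11001110 → 2-byte char #3 = CE BC.
Offset 9: leading byte 0xF0 = 11110000 → 4-byte char #4 = F0 90 91 88.
Offset 13: leading byte 0xF0 = 11110000 → 4-byte char #5 = F0 9F 98 AE.
Leading byte 0xF0 = 11110000 matches 11110xxx → 4-byte sequence.
Byte 1: 0xF0 = 11110000, payload 000 (3 bits).
Byte 2: 0x9F = 10011111 (10xxxxxx ✓), payload 011111.
Byte 3: 0x98 = 10011000 (10xxxxxx ✓), payload 011000.
Byte 4: 0xAE = 10101110 (10xxxxxx ✓), payload 101110.
Concatenate: 000011111011000101110 = 0x1F62E (21 bits → U+1F62E).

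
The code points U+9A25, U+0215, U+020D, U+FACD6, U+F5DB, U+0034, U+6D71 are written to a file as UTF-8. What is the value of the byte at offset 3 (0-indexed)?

U+9A25 → 3-byte form E9 A8 A5 at offsets 0–2.
U+0215 → 2-byte form C8 95 at offsets 3–4.
Offset 3 falls in char 2's range; it's byte 1 of C8 95 = 0xC8.

0xC8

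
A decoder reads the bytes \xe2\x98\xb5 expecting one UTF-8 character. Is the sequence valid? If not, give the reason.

Leading byte 0xE2 = 11100010 → 3-byte form.
Continuation bytes 0x98=10011000, 0xB5=10110101 all match 10xxxxxx.
Decoded value 0x2635 is ≥ 0x800 (shortest form) and not a surrogate.

valid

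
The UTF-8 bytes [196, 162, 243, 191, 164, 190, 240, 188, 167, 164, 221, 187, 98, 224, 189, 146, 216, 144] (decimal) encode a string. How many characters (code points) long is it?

7

Byte at offset 0: 0xC4 = 11000100 → 2-byte char (#1). Advance 2.
Byte at offset 2: 0xF3 = 11110011 → 4-byte char (#2). Advance 4.
Byte at offset 6: 0xF0 = 11110000 → 4-byte char (#3). Advance 4.
Byte at offset 10: 0xDD = 11011101 → 2-byte char (#4). Advance 2.
Byte at offset 12: 0x62 = 01100010 → 1-byte char (#5). Advance 1.
Byte at offset 13: 0xE0 = 11100000 → 3-byte char (#6). Advance 3.
Byte at offset 16: 0xD8 = 11011000 → 2-byte char (#7). Advance 2.
Reached end at offset 18 after 7 code points.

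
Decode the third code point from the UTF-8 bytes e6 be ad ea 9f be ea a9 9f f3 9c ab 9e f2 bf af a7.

Offset 0: leading byte 0xE6 = 11100110 → 3-byte char #1 = E6 BE AD.
Offset 3: leading byte 0xEA = 11101010 → 3-byte char #2 = EA 9F BE.
Offset 6: leading byte 0xEA = 11101010 → 3-byte char #3 = EA A9 9F.
Leading byte 0xEA = 11101010 matches 1110xxxx → 3-byte sequence.
Byte 1: 0xEA = 11101010, payload 1010 (4 bits).
Byte 2: 0xA9 = 10101001 (10xxxxxx ✓), payload 101001.
Byte 3: 0x9F = 10011111 (10xxxxxx ✓), payload 011111.
Concatenate: 1010101001011111 = 0xAA5F (16 bits → U+AA5F).

U+AA5F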